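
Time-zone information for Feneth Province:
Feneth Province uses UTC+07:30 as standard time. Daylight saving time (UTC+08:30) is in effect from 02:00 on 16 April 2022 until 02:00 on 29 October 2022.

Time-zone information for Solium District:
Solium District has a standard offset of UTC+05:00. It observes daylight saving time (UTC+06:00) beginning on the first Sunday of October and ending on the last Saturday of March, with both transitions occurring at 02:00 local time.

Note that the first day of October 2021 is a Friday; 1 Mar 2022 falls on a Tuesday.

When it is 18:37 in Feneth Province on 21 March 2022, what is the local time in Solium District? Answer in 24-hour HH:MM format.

17:07

21 March 2022 is outside the daylight-saving period (16 April – 29 October), so Feneth Province is on standard time, UTC+07:30.
18:37 Feneth Province − 7h30m = 11:07 UTC.
1 October 2021 is a Friday, so the first Sunday is October 3.
1 March 2022 is a Tuesday, so Saturdays fall on 5, 12, 19, 26; the last is March 26.
At the standard offset (UTC+05:00), 11:07 UTC + 5h = 16:07 Solium District standard time.
Daylight saving runs 3 October 2021 – 26 March 2022; the standard-time date in Solium District, 21 March 2022, is inside that window, so Solium District is at UTC+06:00.
11:07 UTC + 6h = 17:07 Solium District.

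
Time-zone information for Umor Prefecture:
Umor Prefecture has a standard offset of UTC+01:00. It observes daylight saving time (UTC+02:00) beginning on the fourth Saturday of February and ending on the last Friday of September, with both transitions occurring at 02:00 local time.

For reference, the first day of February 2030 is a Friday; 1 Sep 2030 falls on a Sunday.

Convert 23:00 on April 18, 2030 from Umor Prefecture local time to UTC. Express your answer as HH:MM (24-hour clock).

1 February 2030 is a Friday, so the first Saturday is February 2 and the fourth is February 23.
1 September 2030 is a Sunday, so Fridays fall on 6, 13, 20, 27; the last is September 27.
April 18, 2030 lies within the daylight-saving period (23 February – 27 September), so Umor Prefecture is on daylight time, UTC+02:00.
23:00 local − 2h = 21:00 UTC.

21:00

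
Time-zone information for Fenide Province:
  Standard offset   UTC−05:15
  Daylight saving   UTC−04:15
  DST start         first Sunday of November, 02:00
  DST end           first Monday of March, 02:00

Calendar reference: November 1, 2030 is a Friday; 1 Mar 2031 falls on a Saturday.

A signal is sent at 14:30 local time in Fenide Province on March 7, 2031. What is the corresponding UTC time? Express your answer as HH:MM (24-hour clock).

19:45

1 November 2030 is a Friday, so the first Sunday is November 3.
1 March 2031 is a Saturday, so the first Monday is March 3.
March 7, 2031 does not fall between 3 November 2030 and 3 March 2031, so daylight saving is not in effect and Fenide Province is at UTC−05:15.
14:30 local + 5h15m = 19:45 UTC.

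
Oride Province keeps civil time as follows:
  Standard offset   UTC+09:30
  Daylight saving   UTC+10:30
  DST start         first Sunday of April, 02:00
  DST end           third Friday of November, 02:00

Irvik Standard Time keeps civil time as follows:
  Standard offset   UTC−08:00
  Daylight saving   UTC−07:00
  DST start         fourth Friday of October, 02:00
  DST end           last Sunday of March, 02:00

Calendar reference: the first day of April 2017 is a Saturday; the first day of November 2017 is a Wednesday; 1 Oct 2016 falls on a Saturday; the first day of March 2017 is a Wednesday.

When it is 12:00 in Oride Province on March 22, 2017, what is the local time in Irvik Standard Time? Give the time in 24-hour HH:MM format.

1 April 2017 is a Saturday, so the first Sunday is April 2.
1 November 2017 is a Wednesday, so the first Friday is November 3 and the third is November 17.
March 22, 2017 is outside the daylight-saving period (2 April – 17 November), so Oride Province is on standard time, UTC+09:30.
12:00 Oride Province − 9h30m = 02:30 UTC.
1 October 2016 is a Saturday, so the first Friday is October 7 and the fourth is October 28.
1 March 2017 is a Wednesday, so Sundays fall on 5, 12, 19, 26; the last is March 26.
At the standard offset (UTC−08:00), 02:30 UTC − 8h = 18:30 Irvik Standard Time standard time (rolling into the previous day, 21 March 2017).
Daylight saving runs 28 October 2016 – 26 March 2017; the standard-time date in Irvik Standard Time, March 21, 2017, is inside that window, so Irvik Standard Time is at UTC−07:00.
02:30 UTC − 7h = 19:30 Irvik Standard Time (rolling into the previous day, 21 March 2017).

19:30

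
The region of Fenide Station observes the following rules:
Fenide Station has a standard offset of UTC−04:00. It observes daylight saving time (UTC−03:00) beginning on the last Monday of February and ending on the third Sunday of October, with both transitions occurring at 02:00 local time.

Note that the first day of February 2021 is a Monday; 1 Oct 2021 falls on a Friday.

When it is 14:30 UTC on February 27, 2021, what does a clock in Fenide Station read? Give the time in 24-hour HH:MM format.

11:30

1 February 2021 is a Monday, so Mondays fall on 1, 8, 15, 22; the last is February 22.
1 October 2021 is a Friday, so the first Sunday is October 3 and the third is October 17.
At the standard offset (UTC−04:00), 14:30 UTC − 4h = 10:30 Fenide Station standard time.
The standard-time date in Fenide Station, February 27, 2021, lies within the daylight-saving period (22 February – 17 October), so Fenide Station is on daylight time, UTC−03:00.
14:30 UTC − 3h = 11:30 local.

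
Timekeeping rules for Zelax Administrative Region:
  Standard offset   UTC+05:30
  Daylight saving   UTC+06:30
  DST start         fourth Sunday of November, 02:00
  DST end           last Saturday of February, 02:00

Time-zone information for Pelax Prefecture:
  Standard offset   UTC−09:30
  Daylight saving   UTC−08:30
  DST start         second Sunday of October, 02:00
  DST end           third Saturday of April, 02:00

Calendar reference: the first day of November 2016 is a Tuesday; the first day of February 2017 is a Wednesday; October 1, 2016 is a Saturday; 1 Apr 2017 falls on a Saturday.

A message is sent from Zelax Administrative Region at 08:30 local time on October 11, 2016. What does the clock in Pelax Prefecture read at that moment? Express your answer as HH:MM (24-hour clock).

18:30

1 November 2016 is a Tuesday, so the first Sunday is November 6 and the fourth is November 27.
1 February 2017 is a Wednesday, so Saturdays fall on 4, 11, 18, 25; the last is February 25.
October 11, 2016 is outside the daylight-saving period (27 November 2016 – 25 February 2017), so Zelax Administrative Region is on standard time, UTC+05:30.
08:30 Zelax Administrative Region − 5h30m = 03:00 UTC.
1 October 2016 is a Saturday, so the first Sunday is October 2 and the second is October 9.
1 April 2017 is a Saturday, so the first Saturday is April 1 and the third is April 15.
At the standard offset (UTC−09:30), 03:00 UTC − 9h30m = 17:30 Pelax Prefecture standard time (rolling into the previous day, 10 October 2016).
The standard-time date in Pelax Prefecture, October 10, 2016, lies within the daylight-saving period (9 October 2016 – 15 April 2017), so Pelax Prefecture is on daylight time, UTC−08:30.
03:00 UTC − 8h30m = 18:30 Pelax Prefecture (rolling into the previous day, 10 October 2016).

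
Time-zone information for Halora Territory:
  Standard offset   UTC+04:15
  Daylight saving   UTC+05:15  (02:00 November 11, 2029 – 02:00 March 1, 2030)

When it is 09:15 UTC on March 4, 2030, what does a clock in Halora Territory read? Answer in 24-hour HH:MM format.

13:30

At the standard offset (UTC+04:15), 09:15 UTC + 4h15m = 13:30 Halora Territory standard time.
Daylight saving runs 11 November 2029 – 1 March 2030; the standard-time date in Halora Territory, March 4, 2030, is outside that window, so Halora Territory is on standard time at UTC+04:15.
09:15 UTC + 4h15m = 13:30 local.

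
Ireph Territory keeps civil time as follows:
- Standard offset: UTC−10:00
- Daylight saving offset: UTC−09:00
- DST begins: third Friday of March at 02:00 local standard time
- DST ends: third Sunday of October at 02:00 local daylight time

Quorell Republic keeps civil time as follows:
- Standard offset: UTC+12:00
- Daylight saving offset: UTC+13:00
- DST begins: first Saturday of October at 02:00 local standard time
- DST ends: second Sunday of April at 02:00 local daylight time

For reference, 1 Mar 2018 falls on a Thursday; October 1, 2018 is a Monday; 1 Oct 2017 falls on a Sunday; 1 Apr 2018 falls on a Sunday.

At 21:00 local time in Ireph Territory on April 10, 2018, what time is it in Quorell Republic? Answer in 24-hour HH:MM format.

1 March 2018 is a Thursday, so the first Friday is March 2 and the third is March 16.
1 October 2018 is a Monday, so the first Sunday is October 7 and the third is October 21.
April 10, 2018 falls between 16 March and 21 October, so daylight saving is in effect and Ireph Territory is at UTC−09:00.
21:00 Ireph Territory + 9h = 06:00 UTC (rolling into the next day, 11 April 2018).
1 October 2017 is a Sunday, so the first Saturday is October 7.
1 April 2018 is a Sunday, so the first Sunday is April 1 and the second is April 8.
At the standard offset (UTC+12:00), 06:00 UTC + 12h = 18:00 Quorell Republic standard time.
The standard-time date in Quorell Republic, April 11, 2018, is outside the daylight-saving period (7 October 2017 – 8 April 2018), so Quorell Republic is on standard time, UTC+12:00.
06:00 UTC + 12h = 18:00 Quorell Republic.

18:00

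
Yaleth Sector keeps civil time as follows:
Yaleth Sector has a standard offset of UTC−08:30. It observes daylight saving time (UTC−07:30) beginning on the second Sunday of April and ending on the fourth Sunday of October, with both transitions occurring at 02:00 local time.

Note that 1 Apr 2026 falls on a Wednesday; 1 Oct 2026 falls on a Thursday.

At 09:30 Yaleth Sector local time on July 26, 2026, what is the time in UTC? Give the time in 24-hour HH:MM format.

17:00

1 April 2026 is a Wednesday, so the first Sunday is April 5 and the second is April 12.
1 October 2026 is a Thursday, so the first Sunday is October 4 and the fourth is October 25.
Daylight saving runs 12 April – 25 October; July 26, 2026 is inside that window, so Yaleth Sector is at UTC−07:30.
09:30 local + 7h30m = 17:00 UTC.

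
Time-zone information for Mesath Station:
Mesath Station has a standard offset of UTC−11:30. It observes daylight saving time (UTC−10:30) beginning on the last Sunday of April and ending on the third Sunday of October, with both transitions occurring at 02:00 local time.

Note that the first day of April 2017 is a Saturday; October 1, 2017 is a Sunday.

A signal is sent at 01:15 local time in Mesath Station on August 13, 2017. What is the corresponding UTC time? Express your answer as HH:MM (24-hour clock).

1 April 2017 is a Saturday, so Sundays fall on 2, 9, 16, 23, 30; the last is April 30.
1 October 2017 is a Sunday, so the first Sunday is October 1 and the third is October 15.
August 13, 2017 lies within the daylight-saving period (30 April – 15 October), so Mesath Station is on daylight time, UTC−10:30.
01:15 local + 10h30m = 11:45 UTC.

11:45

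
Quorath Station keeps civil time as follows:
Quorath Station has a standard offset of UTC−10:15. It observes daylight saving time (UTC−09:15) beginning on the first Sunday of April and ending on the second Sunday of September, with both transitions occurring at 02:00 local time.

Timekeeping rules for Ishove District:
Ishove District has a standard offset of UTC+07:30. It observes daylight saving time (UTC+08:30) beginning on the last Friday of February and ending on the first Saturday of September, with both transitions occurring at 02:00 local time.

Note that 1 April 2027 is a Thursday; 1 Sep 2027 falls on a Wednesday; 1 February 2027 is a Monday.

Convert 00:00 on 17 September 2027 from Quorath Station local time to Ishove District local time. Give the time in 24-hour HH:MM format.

1 April 2027 is a Thursday, so the first Sunday is April 4.
1 September 2027 is a Wednesday, so the first Sunday is September 5 and the second is September 12.
17 September 2027 does not fall between 4 April and 12 September, so daylight saving is not in effect and Quorath Station is at UTC−10:15.
00:00 Quorath Station + 10h15m = 10:15 UTC.
1 February 2027 is a Monday, so Fridays fall on 5, 12, 19, 26; the last is February 26.
1 September 2027 is a Wednesday, so the first Saturday is September 4.
At the standard offset (UTC+07:30), 10:15 UTC + 7h30m = 17:45 Ishove District standard time.
The standard-time date in Ishove District, 17 September 2027, does not fall between 26 February and 4 September, so daylight saving is not in effect and Ishove District is at UTC+07:30.
10:15 UTC + 7h30m = 17:45 Ishove District.

17:45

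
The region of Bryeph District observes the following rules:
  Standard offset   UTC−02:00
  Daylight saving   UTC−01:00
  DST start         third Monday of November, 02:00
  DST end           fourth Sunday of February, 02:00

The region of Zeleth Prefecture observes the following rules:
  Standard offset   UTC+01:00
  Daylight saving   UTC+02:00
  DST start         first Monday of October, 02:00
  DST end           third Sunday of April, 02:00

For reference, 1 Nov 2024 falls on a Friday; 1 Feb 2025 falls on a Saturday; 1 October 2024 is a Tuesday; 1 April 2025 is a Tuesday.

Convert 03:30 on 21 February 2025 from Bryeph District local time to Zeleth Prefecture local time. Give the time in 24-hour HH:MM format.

06:30

1 November 2024 is a Friday, so the first Monday is November 4 and the third is November 18.
1 February 2025 is a Saturday, so the first Sunday is February 2 and the fourth is February 23.
21 February 2025 lies within the daylight-saving period (18 November 2024 – 23 February 2025), so Bryeph District is on daylight time, UTC−01:00.
03:30 Bryeph District + 1h = 04:30 UTC.
1 October 2024 is a Tuesday, so the first Monday is October 7.
1 April 2025 is a Tuesday, so the first Sunday is April 6 and the third is April 20.
At the standard offset (UTC+01:00), 04:30 UTC + 1h = 05:30 Zeleth Prefecture standard time.
The standard-time date in Zeleth Prefecture, 21 February 2025, falls between 7 October 2024 and 20 April 2025, so daylight saving is in effect and Zeleth Prefecture is at UTC+02:00.
04:30 UTC + 2h = 06:30 Zeleth Prefecture.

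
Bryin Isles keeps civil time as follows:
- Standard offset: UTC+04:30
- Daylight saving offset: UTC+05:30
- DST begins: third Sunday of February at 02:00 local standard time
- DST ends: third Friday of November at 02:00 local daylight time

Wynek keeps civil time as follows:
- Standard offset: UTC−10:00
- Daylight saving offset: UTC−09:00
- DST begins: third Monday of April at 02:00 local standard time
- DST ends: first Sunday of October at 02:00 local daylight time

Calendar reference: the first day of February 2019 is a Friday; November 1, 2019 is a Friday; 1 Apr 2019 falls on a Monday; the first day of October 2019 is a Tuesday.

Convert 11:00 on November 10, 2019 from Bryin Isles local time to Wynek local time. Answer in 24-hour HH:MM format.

19:30

1 February 2019 is a Friday, so the first Sunday is February 3 and the third is February 17.
1 November 2019 is a Friday, so the first Friday is November 1 and the third is November 15.
Daylight saving runs 17 February – 15 November; November 10, 2019 is inside that window, so Bryin Isles is at UTC+05:30.
11:00 Bryin Isles − 5h30m = 05:30 UTC.
1 April 2019 is a Monday, so the first Monday is April 1 and the third is April 15.
1 October 2019 is a Tuesday, so the first Sunday is October 6.
At the standard offset (UTC−10:00), 05:30 UTC − 10h = 19:30 Wynek standard time (rolling into the previous day, 9 November 2019).
Daylight saving runs 15 April – 6 October; the standard-time date in Wynek, November 9, 2019, is outside that window, so Wynek is on standard time at UTC−10:00.
05:30 UTC − 10h = 19:30 Wynek (rolling into the previous day, 9 November 2019).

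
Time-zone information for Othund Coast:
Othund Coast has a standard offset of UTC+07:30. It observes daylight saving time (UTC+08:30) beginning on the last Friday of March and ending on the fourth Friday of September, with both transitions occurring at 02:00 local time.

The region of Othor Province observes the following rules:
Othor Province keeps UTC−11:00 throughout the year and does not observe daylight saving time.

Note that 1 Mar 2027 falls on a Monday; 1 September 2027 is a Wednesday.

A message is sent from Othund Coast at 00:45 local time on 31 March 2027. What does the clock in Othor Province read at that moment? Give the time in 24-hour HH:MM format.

05:15

1 March 2027 is a Monday, so Fridays fall on 5, 12, 19, 26; the last is March 26.
1 September 2027 is a Wednesday, so the first Friday is September 3 and the fourth is September 24.
Daylight saving runs 26 March – 24 September; 31 March 2027 is inside that window, so Othund Coast is at UTC+08:30.
00:45 Othund Coast − 8h30m = 16:15 UTC (rolling into the previous day, 30 March 2027).
Othor Province has no daylight saving, so its offset is UTC−11:00 year-round.
16:15 UTC − 11h = 05:15 Othor Province.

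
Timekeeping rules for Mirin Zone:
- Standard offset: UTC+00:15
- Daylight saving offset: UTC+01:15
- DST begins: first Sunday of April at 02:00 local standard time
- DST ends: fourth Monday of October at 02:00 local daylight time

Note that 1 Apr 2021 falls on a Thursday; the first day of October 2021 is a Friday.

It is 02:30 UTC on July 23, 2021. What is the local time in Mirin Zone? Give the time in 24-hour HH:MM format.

1 April 2021 is a Thursday, so the first Sunday is April 4.
1 October 2021 is a Friday, so the first Monday is October 4 and the fourth is October 25.
At the standard offset (UTC+00:15), 02:30 UTC + 0h15m = 02:45 Mirin Zone standard time.
The standard-time date in Mirin Zone, July 23, 2021, lies within the daylight-saving period (4 April – 25 October), so Mirin Zone is on daylight time, UTC+01:15.
02:30 UTC + 1h15m = 03:45 local.

03:45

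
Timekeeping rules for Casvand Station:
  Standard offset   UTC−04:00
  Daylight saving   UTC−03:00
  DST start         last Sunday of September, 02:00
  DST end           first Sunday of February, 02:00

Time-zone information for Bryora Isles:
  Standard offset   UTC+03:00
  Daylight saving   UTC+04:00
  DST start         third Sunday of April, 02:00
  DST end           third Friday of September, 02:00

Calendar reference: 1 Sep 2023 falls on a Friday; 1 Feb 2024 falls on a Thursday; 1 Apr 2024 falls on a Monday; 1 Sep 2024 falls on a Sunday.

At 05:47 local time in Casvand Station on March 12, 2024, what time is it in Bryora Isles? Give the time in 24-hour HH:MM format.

1 September 2023 is a Friday, so Sundays fall on 3, 10, 17, 24; the last is September 24.
1 February 2024 is a Thursday, so the first Sunday is February 4.
March 12, 2024 does not fall between 24 September 2023 and 4 February 2024, so daylight saving is not in effect and Casvand Station is at UTC−04:00.
05:47 Casvand Station + 4h = 09:47 UTC.
1 April 2024 is a Monday, so the first Sunday is April 7 and the third is April 21.
1 September 2024 is a Sunday, so the first Friday is September 6 and the third is September 20.
At the standard offset (UTC+03:00), 09:47 UTC + 3h = 12:47 Bryora Isles standard time.
The standard-time date in Bryora Isles, March 12, 2024, does not fall between 21 April and 20 September, so daylight saving is not in effect and Bryora Isles is at UTC+03:00.
09:47 UTC + 3h = 12:47 Bryora Isles.

12:47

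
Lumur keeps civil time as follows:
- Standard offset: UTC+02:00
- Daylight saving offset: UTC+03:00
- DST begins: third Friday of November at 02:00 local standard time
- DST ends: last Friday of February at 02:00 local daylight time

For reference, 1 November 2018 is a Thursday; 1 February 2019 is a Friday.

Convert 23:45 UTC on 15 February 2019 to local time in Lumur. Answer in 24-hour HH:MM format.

02:45

1 November 2018 is a Thursday, so the first Friday is November 2 and the third is November 16.
1 February 2019 is a Friday, so Fridays fall on 1, 8, 15, 22; the last is February 22.
At the standard offset (UTC+02:00), 23:45 UTC + 2h = 01:45 Lumur standard time (rolling into the next day, 16 February 2019).
The standard-time date in Lumur, 16 February 2019, falls between 16 November 2018 and 22 February 2019, so daylight saving is in effect and Lumur is at UTC+03:00.
23:45 UTC + 3h = 02:45 local (rolling into the next day, 16 February 2019).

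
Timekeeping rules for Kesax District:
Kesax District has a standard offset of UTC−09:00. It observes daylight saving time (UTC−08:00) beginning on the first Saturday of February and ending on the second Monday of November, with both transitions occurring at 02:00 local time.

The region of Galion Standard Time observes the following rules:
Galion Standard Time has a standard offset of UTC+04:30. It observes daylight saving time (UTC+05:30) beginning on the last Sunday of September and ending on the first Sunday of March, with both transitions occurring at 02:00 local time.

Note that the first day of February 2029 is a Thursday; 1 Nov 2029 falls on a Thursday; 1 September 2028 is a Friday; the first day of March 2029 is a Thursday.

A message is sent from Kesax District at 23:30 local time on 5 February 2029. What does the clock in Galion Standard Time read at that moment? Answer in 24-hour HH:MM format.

1 February 2029 is a Thursday, so the first Saturday is February 3.
1 November 2029 is a Thursday, so the first Monday is November 5 and the second is November 12.
5 February 2029 lies within the daylight-saving period (3 February – 12 November), so Kesax District is on daylight time, UTC−08:00.
23:30 Kesax District + 8h = 07:30 UTC (rolling into the next day, 6 February 2029).
1 September 2028 is a Friday, so Sundays fall on 3, 10, 17, 24; the last is September 24.
1 March 2029 is a Thursday, so the first Sunday is March 4.
At the standard offset (UTC+04:30), 07:30 UTC + 4h30m = 12:00 Galion Standard Time standard time.
Daylight saving runs 24 September 2028 – 4 March 2029; the standard-time date in Galion Standard Time, 6 February 2029, is inside that window, so Galion Standard Time is at UTC+05:30.
07:30 UTC + 5h30m = 13:00 Galion Standard Time.

13:00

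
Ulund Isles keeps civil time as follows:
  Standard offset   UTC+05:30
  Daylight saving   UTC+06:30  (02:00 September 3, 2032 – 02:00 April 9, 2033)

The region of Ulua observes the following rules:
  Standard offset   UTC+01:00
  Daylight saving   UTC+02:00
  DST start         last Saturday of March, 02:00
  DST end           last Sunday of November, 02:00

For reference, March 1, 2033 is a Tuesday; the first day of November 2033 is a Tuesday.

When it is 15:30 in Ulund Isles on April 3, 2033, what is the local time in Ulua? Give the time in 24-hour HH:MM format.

11:00

Daylight saving runs 3 September 2032 – 9 April 2033; April 3, 2033 is inside that window, so Ulund Isles is at UTC+06:30.
15:30 Ulund Isles − 6h30m = 09:00 UTC.
1 March 2033 is a Tuesday, so Saturdays fall on 5, 12, 19, 26; the last is March 26.
1 November 2033 is a Tuesday, so Sundays fall on 6, 13, 20, 27; the last is November 27.
At the standard offset (UTC+01:00), 09:00 UTC + 1h = 10:00 Ulua standard time.
The standard-time date in Ulua, April 3, 2033, lies within the daylight-saving period (26 March – 27 November), so Ulua is on daylight time, UTC+02:00.
09:00 UTC + 2h = 11:00 Ulua.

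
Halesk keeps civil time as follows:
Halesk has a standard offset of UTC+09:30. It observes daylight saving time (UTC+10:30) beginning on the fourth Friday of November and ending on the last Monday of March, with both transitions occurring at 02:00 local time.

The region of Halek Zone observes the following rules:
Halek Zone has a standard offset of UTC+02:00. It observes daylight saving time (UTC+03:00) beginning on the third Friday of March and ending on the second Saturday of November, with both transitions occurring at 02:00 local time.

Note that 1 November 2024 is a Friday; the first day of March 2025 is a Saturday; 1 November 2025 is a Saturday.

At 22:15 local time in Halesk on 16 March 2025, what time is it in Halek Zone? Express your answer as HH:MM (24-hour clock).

1 November 2024 is a Friday, so the first Friday is November 1 and the fourth is November 22.
1 March 2025 is a Saturday, so Mondays fall on 3, 10, 17, 24, 31; the last is March 31.
Daylight saving runs 22 November 2024 – 31 March 2025; 16 March 2025 is inside that window, so Halesk is at UTC+10:30.
22:15 Halesk − 10h30m = 11:45 UTC.
1 March 2025 is a Saturday, so the first Friday is March 7 and the third is March 21.
1 November 2025 is a Saturday, so the first Saturday is November 1 and the second is November 8.
At the standard offset (UTC+02:00), 11:45 UTC + 2h = 13:45 Halek Zone standard time.
The standard-time date in Halek Zone, 16 March 2025, does not fall between 21 March and 8 November, so daylight saving is not in effect and Halek Zone is at UTC+02:00.
11:45 UTC + 2h = 13:45 Halek Zone.

13:45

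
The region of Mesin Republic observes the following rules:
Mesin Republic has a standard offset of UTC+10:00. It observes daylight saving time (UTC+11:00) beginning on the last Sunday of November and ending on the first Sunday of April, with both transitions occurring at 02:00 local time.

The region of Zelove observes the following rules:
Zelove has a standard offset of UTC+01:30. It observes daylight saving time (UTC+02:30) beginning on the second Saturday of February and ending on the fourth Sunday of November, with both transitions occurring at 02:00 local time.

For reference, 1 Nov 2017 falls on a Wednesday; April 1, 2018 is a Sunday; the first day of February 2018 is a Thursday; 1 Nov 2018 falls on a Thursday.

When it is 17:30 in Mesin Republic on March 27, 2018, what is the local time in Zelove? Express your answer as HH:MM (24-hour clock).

09:00

1 November 2017 is a Wednesday, so Sundays fall on 5, 12, 19, 26; the last is November 26.
1 April 2018 is a Sunday, so the first Sunday is April 1.
March 27, 2018 falls between 26 November 2017 and 1 April 2018, so daylight saving is in effect and Mesin Republic is at UTC+11:00.
17:30 Mesin Republic − 11h = 06:30 UTC.
1 February 2018 is a Thursday, so the first Saturday is February 3 and the second is February 10.
1 November 2018 is a Thursday, so the first Sunday is November 4 and the fourth is November 25.
At the standard offset (UTC+01:30), 06:30 UTC + 1h30m = 08:00 Zelove standard time.
The standard-time date in Zelove, March 27, 2018, lies within the daylight-saving period (10 February – 25 November), so Zelove is on daylight time, UTC+02:30.
06:30 UTC + 2h30m = 09:00 Zelove.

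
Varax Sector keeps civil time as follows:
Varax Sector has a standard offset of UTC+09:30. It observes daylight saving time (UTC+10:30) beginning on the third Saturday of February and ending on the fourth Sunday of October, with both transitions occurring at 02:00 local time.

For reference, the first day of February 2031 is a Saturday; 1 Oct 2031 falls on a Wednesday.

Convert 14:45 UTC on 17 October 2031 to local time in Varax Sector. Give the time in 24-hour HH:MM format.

01:15

1 February 2031 is a Saturday, so the first Saturday is February 1 and the third is February 15.
1 October 2031 is a Wednesday, so the first Sunday is October 5 and the fourth is October 26.
At the standard offset (UTC+09:30), 14:45 UTC + 9h30m = 00:15 Varax Sector standard time (rolling into the next day, 18 October 2031).
The standard-time date in Varax Sector, 18 October 2031, falls between 15 February and 26 October, so daylight saving is in effect and Varax Sector is at UTC+10:30.
14:45 UTC + 10h30m = 01:15 local (rolling into the next day, 18 October 2031).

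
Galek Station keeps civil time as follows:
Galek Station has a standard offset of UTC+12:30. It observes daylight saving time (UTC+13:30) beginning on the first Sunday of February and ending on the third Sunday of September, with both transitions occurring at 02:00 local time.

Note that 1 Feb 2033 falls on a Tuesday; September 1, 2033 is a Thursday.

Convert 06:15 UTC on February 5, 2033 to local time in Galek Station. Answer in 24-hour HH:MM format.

18:45

1 February 2033 is a Tuesday, so the first Sunday is February 6.
1 September 2033 is a Thursday, so the first Sunday is September 4 and the third is September 18.
At the standard offset (UTC+12:30), 06:15 UTC + 12h30m = 18:45 Galek Station standard time.
Daylight saving runs 6 February – 18 September; the standard-time date in Galek Station, February 5, 2033, is outside that window, so Galek Station is on standard time at UTC+12:30.
06:15 UTC + 12h30m = 18:45 local.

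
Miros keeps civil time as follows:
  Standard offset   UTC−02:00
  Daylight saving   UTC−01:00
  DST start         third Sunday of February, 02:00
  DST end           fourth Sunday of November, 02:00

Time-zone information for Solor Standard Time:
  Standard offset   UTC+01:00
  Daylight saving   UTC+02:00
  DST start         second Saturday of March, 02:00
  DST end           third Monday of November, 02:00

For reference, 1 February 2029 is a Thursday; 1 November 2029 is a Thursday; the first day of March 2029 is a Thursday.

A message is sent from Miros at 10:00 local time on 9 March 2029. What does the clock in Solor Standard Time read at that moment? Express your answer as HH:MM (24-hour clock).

1 February 2029 is a Thursday, so the first Sunday is February 4 and the third is February 18.
1 November 2029 is a Thursday, so the first Sunday is November 4 and the fourth is November 25.
9 March 2029 lies within the daylight-saving period (18 February – 25 November), so Miros is on daylight time, UTC−01:00.
10:00 Miros + 1h = 11:00 UTC.
1 March 2029 is a Thursday, so the first Saturday is March 3 and the second is March 10.
1 November 2029 is a Thursday, so the first Monday is November 5 and the third is November 19.
At the standard offset (UTC+01:00), 11:00 UTC + 1h = 12:00 Solor Standard Time standard time.
Daylight saving runs 10 March – 19 November; the standard-time date in Solor Standard Time, 9 March 2029, is outside that window, so Solor Standard Time is on standard time at UTC+01:00.
11:00 UTC + 1h = 12:00 Solor Standard Time.

12:00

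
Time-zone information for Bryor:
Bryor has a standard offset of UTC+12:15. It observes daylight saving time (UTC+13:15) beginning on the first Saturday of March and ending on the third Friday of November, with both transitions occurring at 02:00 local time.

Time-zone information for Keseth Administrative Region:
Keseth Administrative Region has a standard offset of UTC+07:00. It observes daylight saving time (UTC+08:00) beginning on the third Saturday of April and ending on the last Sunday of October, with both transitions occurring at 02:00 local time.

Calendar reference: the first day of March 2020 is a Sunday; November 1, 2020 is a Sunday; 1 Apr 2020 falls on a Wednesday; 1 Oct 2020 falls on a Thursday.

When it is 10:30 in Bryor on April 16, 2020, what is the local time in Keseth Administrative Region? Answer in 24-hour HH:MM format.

04:15

1 March 2020 is a Sunday, so the first Saturday is March 7.
1 November 2020 is a Sunday, so the first Friday is November 6 and the third is November 20.
April 16, 2020 falls between 7 March and 20 November, so daylight saving is in effect and Bryor is at UTC+13:15.
10:30 Bryor − 13h15m = 21:15 UTC (rolling into the previous day, 15 April 2020).
1 April 2020 is a Wednesday, so the first Saturday is April 4 and the third is April 18.
1 October 2020 is a Thursday, so Sundays fall on 4, 11, 18, 25; the last is October 25.
At the standard offset (UTC+07:00), 21:15 UTC + 7h = 04:15 Keseth Administrative Region standard time (rolling into the next day, 16 April 2020).
Daylight saving runs 18 April – 25 October; the standard-time date in Keseth Administrative Region, April 16, 2020, is outside that window, so Keseth Administrative Region is on standard time at UTC+07:00.
21:15 UTC + 7h = 04:15 Keseth Administrative Region (rolling into the next day, 16 April 2020).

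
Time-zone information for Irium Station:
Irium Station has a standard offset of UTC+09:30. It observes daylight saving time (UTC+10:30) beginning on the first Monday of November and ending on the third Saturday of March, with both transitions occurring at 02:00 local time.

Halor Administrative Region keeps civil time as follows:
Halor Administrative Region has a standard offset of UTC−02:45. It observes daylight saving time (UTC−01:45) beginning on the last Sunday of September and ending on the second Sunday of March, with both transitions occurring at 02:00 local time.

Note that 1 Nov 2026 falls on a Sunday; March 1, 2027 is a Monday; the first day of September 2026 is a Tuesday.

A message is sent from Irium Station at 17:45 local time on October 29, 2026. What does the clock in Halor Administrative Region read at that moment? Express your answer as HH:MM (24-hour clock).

1 November 2026 is a Sunday, so the first Monday is November 2.
1 March 2027 is a Monday, so the first Saturday is March 6 and the third is March 20.
October 29, 2026 does not fall between 2 November 2026 and 20 March 2027, so daylight saving is not in effect and Irium Station is at UTC+09:30.
17:45 Irium Station − 9h30m = 08:15 UTC.
1 September 2026 is a Tuesday, so Sundays fall on 6, 13, 20, 27; the last is September 27.
1 March 2027 is a Monday, so the first Sunday is March 7 and the second is March 14.
At the standard offset (UTC−02:45), 08:15 UTC − 2h45m = 05:30 Halor Administrative Region standard time.
The standard-time date in Halor Administrative Region, October 29, 2026, falls between 27 September 2026 and 14 March 2027, so daylight saving is in effect and Halor Administrative Region is at UTC−01:45.
08:15 UTC − 1h45m = 06:30 Halor Administrative Region.

06:30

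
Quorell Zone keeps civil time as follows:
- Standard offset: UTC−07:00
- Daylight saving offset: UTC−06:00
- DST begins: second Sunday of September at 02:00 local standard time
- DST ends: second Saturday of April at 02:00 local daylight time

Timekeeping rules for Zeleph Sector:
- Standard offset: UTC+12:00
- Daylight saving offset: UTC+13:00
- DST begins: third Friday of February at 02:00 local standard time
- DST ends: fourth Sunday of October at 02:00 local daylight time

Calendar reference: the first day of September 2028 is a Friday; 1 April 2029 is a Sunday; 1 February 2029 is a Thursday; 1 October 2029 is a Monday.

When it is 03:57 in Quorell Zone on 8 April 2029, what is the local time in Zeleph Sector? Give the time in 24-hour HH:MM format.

1 September 2028 is a Friday, so the first Sunday is September 3 and the second is September 10.
1 April 2029 is a Sunday, so the first Saturday is April 7 and the second is April 14.
8 April 2029 lies within the daylight-saving period (10 September 2028 – 14 April 2029), so Quorell Zone is on daylight time, UTC−06:00.
03:57 Quorell Zone + 6h = 09:57 UTC.
1 February 2029 is a Thursday, so the first Friday is February 2 and the third is February 16.
1 October 2029 is a Monday, so the first Sunday is October 7 and the fourth is October 28.
At the standard offset (UTC+12:00), 09:57 UTC + 12h = 21:57 Zeleph Sector standard time.
The standard-time date in Zeleph Sector, 8 April 2029, lies within the daylight-saving period (16 February – 28 October), so Zeleph Sector is on daylight time, UTC+13:00.
09:57 UTC + 13h = 22:57 Zeleph Sector.

22:57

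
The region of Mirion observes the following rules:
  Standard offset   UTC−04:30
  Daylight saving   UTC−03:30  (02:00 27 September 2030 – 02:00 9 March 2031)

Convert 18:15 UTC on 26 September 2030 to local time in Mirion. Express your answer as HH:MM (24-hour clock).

13:45

At the standard offset (UTC−04:30), 18:15 UTC − 4h30m = 13:45 Mirion standard time.
The standard-time date in Mirion, 26 September 2030, is outside the daylight-saving period (27 September 2030 – 9 March 2031), so Mirion is on standard time, UTC−04:30.
18:15 UTC − 4h30m = 13:45 local.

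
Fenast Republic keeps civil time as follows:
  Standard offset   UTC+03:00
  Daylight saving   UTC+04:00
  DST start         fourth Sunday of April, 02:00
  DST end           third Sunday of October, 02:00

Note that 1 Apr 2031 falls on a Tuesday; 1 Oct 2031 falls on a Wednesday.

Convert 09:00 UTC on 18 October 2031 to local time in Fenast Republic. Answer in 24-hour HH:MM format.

1 April 2031 is a Tuesday, so the first Sunday is April 6 and the fourth is April 27.
1 October 2031 is a Wednesday, so the first Sunday is October 5 and the third is October 19.
At the standard offset (UTC+03:00), 09:00 UTC + 3h = 12:00 Fenast Republic standard time.
The standard-time date in Fenast Republic, 18 October 2031, lies within the daylight-saving period (27 April – 19 October), so Fenast Republic is on daylight time, UTC+04:00.
09:00 UTC + 4h = 13:00 local.

13:00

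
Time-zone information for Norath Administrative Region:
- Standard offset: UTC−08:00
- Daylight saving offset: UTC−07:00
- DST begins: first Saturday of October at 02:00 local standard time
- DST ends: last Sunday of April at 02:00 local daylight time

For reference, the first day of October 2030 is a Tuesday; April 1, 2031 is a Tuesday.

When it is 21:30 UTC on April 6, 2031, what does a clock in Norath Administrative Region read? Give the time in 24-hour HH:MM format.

14:30

1 October 2030 is a Tuesday, so the first Saturday is October 5.
1 April 2031 is a Tuesday, so Sundays fall on 6, 13, 20, 27; the last is April 27.
At the standard offset (UTC−08:00), 21:30 UTC − 8h = 13:30 Norath Administrative Region standard time.
Daylight saving runs 5 October 2030 – 27 April 2031; the standard-time date in Norath Administrative Region, April 6, 2031, is inside that window, so Norath Administrative Region is at UTC−07:00.
21:30 UTC − 7h = 14:30 local.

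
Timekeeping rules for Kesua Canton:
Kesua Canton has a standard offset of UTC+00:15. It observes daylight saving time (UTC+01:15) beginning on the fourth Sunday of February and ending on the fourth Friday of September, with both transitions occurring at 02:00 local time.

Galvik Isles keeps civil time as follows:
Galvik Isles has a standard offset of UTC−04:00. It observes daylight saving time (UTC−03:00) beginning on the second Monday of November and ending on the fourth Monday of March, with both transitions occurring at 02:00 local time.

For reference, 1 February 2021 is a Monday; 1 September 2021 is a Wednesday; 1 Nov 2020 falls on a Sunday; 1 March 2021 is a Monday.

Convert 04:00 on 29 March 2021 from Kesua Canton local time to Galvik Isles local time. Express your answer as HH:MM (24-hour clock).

22:45

1 February 2021 is a Monday, so the first Sunday is February 7 and the fourth is February 28.
1 September 2021 is a Wednesday, so the first Friday is September 3 and the fourth is September 24.
29 March 2021 lies within the daylight-saving period (28 February – 24 September), so Kesua Canton is on daylight time, UTC+01:15.
04:00 Kesua Canton − 1h15m = 02:45 UTC.
1 November 2020 is a Sunday, so the first Monday is November 2 and the second is November 9.
1 March 2021 is a Monday, so the first Monday is March 1 and the fourth is March 22.
At the standard offset (UTC−04:00), 02:45 UTC − 4h = 22:45 Galvik Isles standard time (rolling into the previous day, 28 March 2021).
Daylight saving runs 9 November 2020 – 22 March 2021; the standard-time date in Galvik Isles, 28 March 2021, is outside that window, so Galvik Isles is on standard time at UTC−04:00.
02:45 UTC − 4h = 22:45 Galvik Isles (rolling into the previous day, 28 March 2021).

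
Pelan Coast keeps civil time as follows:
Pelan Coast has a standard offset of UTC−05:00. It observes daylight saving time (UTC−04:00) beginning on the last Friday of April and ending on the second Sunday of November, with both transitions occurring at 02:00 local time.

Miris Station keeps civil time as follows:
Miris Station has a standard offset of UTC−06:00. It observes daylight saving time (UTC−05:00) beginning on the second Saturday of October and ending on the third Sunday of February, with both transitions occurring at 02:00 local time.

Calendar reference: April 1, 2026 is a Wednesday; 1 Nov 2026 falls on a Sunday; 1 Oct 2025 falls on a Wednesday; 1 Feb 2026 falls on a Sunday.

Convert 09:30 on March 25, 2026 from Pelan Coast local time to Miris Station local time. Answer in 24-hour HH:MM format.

1 April 2026 is a Wednesday, so Fridays fall on 3, 10, 17, 24; the last is April 24.
1 November 2026 is a Sunday, so the first Sunday is November 1 and the second is November 8.
March 25, 2026 does not fall between 24 April and 8 November, so daylight saving is not in effect and Pelan Coast is at UTC−05:00.
09:30 Pelan Coast + 5h = 14:30 UTC.
1 October 2025 is a Wednesday, so the first Saturday is October 4 and the second is October 11.
1 February 2026 is a Sunday, so the first Sunday is February 1 and the third is February 15.
At the standard offset (UTC−06:00), 14:30 UTC − 6h = 08:30 Miris Station standard time.
The standard-time date in Miris Station, March 25, 2026, does not fall between 11 October 2025 and 15 February 2026, so daylight saving is not in effect and Miris Station is at UTC−06:00.
14:30 UTC − 6h = 08:30 Miris Station.

08:30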